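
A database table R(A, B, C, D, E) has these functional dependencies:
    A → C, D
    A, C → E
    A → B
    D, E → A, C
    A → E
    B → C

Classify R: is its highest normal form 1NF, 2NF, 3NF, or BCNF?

2NF

Candidate keys: {A}, {D, E}. Prime attributes: {A, D, E}.
B → C: {B}⁺ = {B, C}, which is not all of the attributes, so the left side is not a superkey — BCNF is violated.
B → C has non-prime {C} on the right and a non-superkey on the left, so 3NF fails.
No proper subset of a key has a non-prime attribute in its closure, so there is no partial dependency; 2NF holds.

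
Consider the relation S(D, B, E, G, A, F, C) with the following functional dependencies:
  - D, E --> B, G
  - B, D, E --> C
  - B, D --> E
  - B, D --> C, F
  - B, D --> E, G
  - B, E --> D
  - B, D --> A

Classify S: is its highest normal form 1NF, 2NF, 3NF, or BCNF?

Candidate keys: {B, D}, {B, E}, {D, E}. Prime attributes: {B, D, E}.
Each dependency's left side is a superkey — BCNF holds.

BCNF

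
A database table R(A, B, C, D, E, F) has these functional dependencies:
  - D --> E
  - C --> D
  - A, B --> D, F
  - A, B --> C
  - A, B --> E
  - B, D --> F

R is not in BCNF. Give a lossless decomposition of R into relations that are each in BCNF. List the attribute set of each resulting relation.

{A, B, C}; {B, C, F}; {C, D}; {D, E}

Candidate key of the original relation: {A, B}.
In {A, B, C, D, E, F}, {D} is not a superkey ({D}⁺ restricted to this set is {D, E}), so split on D --> E into {D, E} and {A, B, C, D, F}.
{D, E}: every determinant is a superkey — BCNF.
In {A, B, C, D, F}, {C} is not a superkey ({C}⁺ restricted to this set is {C, D}), so split on C --> D into {C, D} and {A, B, C, F}.
{C, D}: every determinant is a superkey — BCNF.
In {A, B, C, F}, {B, C} is not a superkey ({B, C}⁺ restricted to this set is {B, C, F}), so split on B, C --> F into {B, C, F} and {A, B, C}.
{B, C, F}: every determinant is a superkey — BCNF.
{A, B, C}: every determinant is a superkey — BCNF.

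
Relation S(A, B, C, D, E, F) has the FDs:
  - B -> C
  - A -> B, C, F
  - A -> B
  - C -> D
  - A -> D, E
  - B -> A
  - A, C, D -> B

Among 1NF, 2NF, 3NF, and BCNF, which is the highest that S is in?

Candidate keys: {A}, {B}. Prime attributes: {A, B}.
C -> D: {C}⁺ = {C, D}, which is not all of the attributes, so the left side is not a superkey — BCNF is violated.
Because {D} is non-prime and the left side of C -> D is not a superkey, the relation is not in 3NF.
All keys have size 1, which rules out partial dependencies — 2NF is satisfied.

2NF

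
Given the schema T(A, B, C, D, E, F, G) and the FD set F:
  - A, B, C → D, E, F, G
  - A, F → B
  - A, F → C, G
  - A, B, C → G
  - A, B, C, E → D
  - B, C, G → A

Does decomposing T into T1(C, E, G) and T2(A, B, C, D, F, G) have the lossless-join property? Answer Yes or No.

No

Common attributes: {C, G}; their closure is {C, G}.
Neither T1 nor T2 is contained in that closure, so the decomposition is lossy.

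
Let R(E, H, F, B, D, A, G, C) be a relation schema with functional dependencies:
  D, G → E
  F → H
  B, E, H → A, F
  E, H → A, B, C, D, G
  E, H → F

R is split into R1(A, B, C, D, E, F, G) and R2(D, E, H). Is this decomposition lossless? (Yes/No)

R1 ∩ R2 = {D, E}; its closure under F is {D, E}.
The closure covers neither R1 nor R2 entirely; the join is not lossless.

No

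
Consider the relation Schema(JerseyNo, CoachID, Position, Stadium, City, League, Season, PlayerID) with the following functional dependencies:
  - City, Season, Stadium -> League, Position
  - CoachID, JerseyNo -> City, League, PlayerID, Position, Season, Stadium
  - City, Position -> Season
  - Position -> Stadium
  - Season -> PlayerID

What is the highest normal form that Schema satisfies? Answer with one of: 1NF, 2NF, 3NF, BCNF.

2NF

Candidate key: {CoachID, JerseyNo}. Prime attributes: {CoachID, JerseyNo}.
For City, Season, Stadium -> League, Position we have {City, Season, Stadium}⁺ = {City, League, PlayerID, Position, Season, Stadium}; {City, Season, Stadium} is not a superkey, so BCNF fails.
City, Season, Stadium -> League, Position has non-prime {League, Position} on the right and a non-superkey on the left, so 3NF fails.
No proper subset of a key has a non-prime attribute in its closure, so there is no partial dependency; 2NF holds.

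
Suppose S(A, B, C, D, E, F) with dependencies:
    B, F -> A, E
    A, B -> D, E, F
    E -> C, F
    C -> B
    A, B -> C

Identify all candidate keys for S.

{E}⁺ = {A, B, C, D, E, F} — all of the relation — so {E} is a candidate key.
{A, B}⁺ = {A, B, C, D, E, F} — all of the relation — so {A, B} is a candidate key.
{A, C}⁺ = {A, B, C, D, E, F} — all of the relation — so {A, C} is a candidate key.
{B, F}⁺ = {A, B, C, D, E, F} — all of the relation — so {B, F} is a candidate key.
{C, F}⁺ = {A, B, C, D, E, F} — all of the relation — so {C, F} is a candidate key.
Any other superkey properly contains one of these, so there are no further candidate keys.

{A, B}, {A, C}, {B, F}, {C, F}, {E}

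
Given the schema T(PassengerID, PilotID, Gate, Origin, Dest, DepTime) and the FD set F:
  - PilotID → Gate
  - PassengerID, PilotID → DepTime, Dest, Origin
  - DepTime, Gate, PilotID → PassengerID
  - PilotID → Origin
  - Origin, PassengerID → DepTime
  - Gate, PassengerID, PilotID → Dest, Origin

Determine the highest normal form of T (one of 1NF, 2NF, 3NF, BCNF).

1NF

Candidate keys: {DepTime, PilotID}, {PassengerID, PilotID}. Prime attributes: {DepTime, PassengerID, PilotID}.
PilotID → Gate: {PilotID}⁺ = {Gate, Origin, PilotID}, which is not all of the attributes, so the left side is not a superkey — BCNF is violated.
PilotID → Gate determines the non-prime attribute {Gate} from a non-superkey — 3NF is violated.
The proper key subset {PilotID} of {DepTime, PilotID} determines non-prime {Gate, Origin}, so the relation is not even in 2NF.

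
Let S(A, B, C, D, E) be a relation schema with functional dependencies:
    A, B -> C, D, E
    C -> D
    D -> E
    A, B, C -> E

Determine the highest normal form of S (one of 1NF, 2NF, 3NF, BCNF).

2NF

Candidate key: {A, B}. Prime attributes: {A, B}.
C -> D breaks BCNF: {C}⁺ = {C, D, E}, so {C} is not a superkey.
C -> D has non-prime {D} on the right and a non-superkey on the left, so 3NF fails.
No proper subset of a key has a non-prime attribute in its closure, so there is no partial dependency; 2NF holds.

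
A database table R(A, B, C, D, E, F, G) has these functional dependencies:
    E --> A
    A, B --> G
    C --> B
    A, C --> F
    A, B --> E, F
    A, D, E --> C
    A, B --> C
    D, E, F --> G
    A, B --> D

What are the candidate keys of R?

{A, B}, {A, C}, {B, E}, {C, E}, {D, E}

{A, B}⁺ = {A, B, C, D, E, F, G}, which is every attribute, so {A, B} is a candidate key.
{A, C}⁺ = {A, B, C, D, E, F, G}, which is every attribute, so {A, C} is a candidate key.
{B, E}⁺ = {A, B, C, D, E, F, G}, which is every attribute, so {B, E} is a candidate key.
{C, E}⁺ = {A, B, C, D, E, F, G}, which is every attribute, so {C, E} is a candidate key.
{D, E}⁺ = {A, B, C, D, E, F, G}, which is every attribute, so {D, E} is a candidate key.
No proper subset of any of these is a key, and no other minimal superkey exists.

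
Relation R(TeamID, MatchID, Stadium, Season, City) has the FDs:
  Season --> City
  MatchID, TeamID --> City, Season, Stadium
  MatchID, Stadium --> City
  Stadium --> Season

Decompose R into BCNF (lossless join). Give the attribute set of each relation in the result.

{City, Season}; {MatchID, Stadium, TeamID}; {Season, Stadium}

Candidate key of the original relation: {MatchID, TeamID}.
In {City, MatchID, Season, Stadium, TeamID}, {Season} is not a superkey ({Season}⁺ restricted to this set is {City, Season}), so split on Season --> City into {City, Season} and {MatchID, Season, Stadium, TeamID}.
{City, Season} is in BCNF.
In {MatchID, Season, Stadium, TeamID}, {MatchID, Stadium} is not a superkey ({MatchID, Stadium}⁺ restricted to this set is {MatchID, Season, Stadium}), so split on MatchID, Stadium --> Season into {MatchID, Season, Stadium} and {MatchID, Stadium, TeamID}.
In {MatchID, Season, Stadium}, {Stadium} is not a superkey ({Stadium}⁺ restricted to this set is {Season, Stadium}), so split on Stadium --> Season into {Season, Stadium} and {MatchID, Stadium}.
{Season, Stadium} is in BCNF.
{MatchID, Stadium} is in BCNF.
{MatchID, Stadium, TeamID} is in BCNF.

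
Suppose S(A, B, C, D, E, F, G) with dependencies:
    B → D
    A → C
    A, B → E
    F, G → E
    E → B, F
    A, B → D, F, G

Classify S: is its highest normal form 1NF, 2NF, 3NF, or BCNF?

1NF

Candidate keys: {A, B}, {A, E}, {A, F, G}. Prime attributes: {A, B, E, F, G}.
B → D: {B}⁺ = {B, D}, which is not all of the attributes, so the left side is not a superkey — BCNF is violated.
B → D determines the non-prime attribute {D} from a non-superkey — 3NF is violated.
{A} is a proper subset of the key {A, B}, and {A}⁺ contains the non-prime attribute {C} — a partial dependency, so 2NF is violated.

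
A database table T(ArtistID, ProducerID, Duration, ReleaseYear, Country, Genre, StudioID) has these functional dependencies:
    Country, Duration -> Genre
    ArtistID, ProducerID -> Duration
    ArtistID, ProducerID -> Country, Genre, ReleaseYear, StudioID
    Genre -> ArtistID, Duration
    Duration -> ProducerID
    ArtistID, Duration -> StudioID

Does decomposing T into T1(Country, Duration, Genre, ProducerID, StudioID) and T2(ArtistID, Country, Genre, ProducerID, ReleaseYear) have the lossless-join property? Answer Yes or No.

Yes

Common attributes: {Country, Genre, ProducerID}; their closure is {ArtistID, Country, Duration, Genre, ProducerID, ReleaseYear, StudioID}.
This includes all of T1, so the common attributes are a superkey of T1 — the join is lossless.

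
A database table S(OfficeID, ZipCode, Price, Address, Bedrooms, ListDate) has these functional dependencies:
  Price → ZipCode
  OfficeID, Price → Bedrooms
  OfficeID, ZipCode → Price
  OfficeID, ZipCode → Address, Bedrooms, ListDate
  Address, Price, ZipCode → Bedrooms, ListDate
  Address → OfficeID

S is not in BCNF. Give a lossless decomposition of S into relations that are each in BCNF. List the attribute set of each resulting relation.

{Address, Bedrooms, ListDate, Price}; {Address, OfficeID}; {Price, ZipCode}

Candidate keys of the original relation: {Address, Price}, {Address, ZipCode}, {OfficeID, Price}, {OfficeID, ZipCode}.
In {Address, Bedrooms, ListDate, OfficeID, Price, ZipCode}, {Price} is not a superkey ({Price}⁺ restricted to this set is {Price, ZipCode}), so split on Price → ZipCode into {Price, ZipCode} and {Address, Bedrooms, ListDate, OfficeID, Price}.
{Price, ZipCode}: every determinant is a superkey — BCNF.
In {Address, Bedrooms, ListDate, OfficeID, Price}, {Address} is not a superkey ({Address}⁺ restricted to this set is {Address, OfficeID}), so split on Address → OfficeID into {Address, OfficeID} and {Address, Bedrooms, ListDate, Price}.
{Address, OfficeID}: every determinant is a superkey — BCNF.
{Address, Bedrooms, ListDate, Price}: every determinant is a superkey — BCNF.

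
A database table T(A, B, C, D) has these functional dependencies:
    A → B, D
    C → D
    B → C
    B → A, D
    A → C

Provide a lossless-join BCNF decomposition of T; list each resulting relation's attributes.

{A, B, C}; {C, D}

Candidate keys of the original relation: {A}, {B}.
Within {A, B, C, D}: {C}⁺ ∩ {A, B, C, D} = {C, D}, not the whole set, so C → D violates BCNF; decompose into {C, D} and {A, B, C}.
{C, D} has no BCNF violation.
{A, B, C} has no BCNF violation.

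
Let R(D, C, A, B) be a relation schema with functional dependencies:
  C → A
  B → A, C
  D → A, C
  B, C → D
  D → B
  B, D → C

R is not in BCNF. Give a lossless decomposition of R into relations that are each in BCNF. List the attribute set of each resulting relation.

{A, C}; {B, C, D}

Candidate keys of the original relation: {B}, {D}.
Within {A, B, C, D}: {C}⁺ ∩ {A, B, C, D} = {A, C}, not the whole set, so C → A violates BCNF; decompose into {A, C} and {B, C, D}.
{A, C} is in BCNF.
{B, C, D} is in BCNF.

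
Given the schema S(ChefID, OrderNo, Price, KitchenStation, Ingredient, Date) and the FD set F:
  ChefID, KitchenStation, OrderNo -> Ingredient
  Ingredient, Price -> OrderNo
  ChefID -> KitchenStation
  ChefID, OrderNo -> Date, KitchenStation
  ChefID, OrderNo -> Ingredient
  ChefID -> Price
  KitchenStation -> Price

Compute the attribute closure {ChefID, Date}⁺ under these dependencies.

{ChefID, Date, KitchenStation, Price}

Start with {ChefID, Date}.
ChefID -> KitchenStation applies; add {KitchenStation} → now {ChefID, Date, KitchenStation}.
ChefID -> Price applies; add {Price} → now {ChefID, Date, KitchenStation, Price}.
No further FD applies.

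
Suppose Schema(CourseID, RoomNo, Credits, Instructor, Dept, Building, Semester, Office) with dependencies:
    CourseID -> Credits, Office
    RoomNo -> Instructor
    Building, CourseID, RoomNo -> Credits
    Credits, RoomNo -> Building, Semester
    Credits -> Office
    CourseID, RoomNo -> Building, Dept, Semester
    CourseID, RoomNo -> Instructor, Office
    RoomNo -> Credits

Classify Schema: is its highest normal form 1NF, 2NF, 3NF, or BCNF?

1NF

Candidate key: {CourseID, RoomNo}. Prime attributes: {CourseID, RoomNo}.
CourseID -> Credits, Office: {CourseID}⁺ = {CourseID, Credits, Office}, which is not all of the attributes, so the left side is not a superkey — BCNF is violated.
CourseID -> Credits, Office has non-prime {Credits, Office} on the right and a non-superkey on the left, so 3NF fails.
Since {CourseID} ⊂ {CourseID, RoomNo} and {CourseID}⁺ ⊇ {Credits, Office} with {Credits, Office} non-prime, there is a partial dependency; 2NF fails.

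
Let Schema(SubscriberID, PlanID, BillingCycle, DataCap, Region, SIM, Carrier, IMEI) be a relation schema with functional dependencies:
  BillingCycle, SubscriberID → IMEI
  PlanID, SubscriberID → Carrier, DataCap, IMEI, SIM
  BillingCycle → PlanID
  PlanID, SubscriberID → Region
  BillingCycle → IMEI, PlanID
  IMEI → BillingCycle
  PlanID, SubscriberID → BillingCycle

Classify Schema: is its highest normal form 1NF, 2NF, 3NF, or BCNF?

3NF

Candidate keys: {BillingCycle, SubscriberID}, {IMEI, SubscriberID}, {PlanID, SubscriberID}. Prime attributes: {BillingCycle, IMEI, PlanID, SubscriberID}.
BillingCycle → PlanID: {BillingCycle}⁺ = {BillingCycle, IMEI, PlanID}, which is not all of the attributes, so the left side is not a superkey — BCNF is violated.
But every attribute on its right side ({PlanID}) is prime, and the same holds for every other non-superkey FD, so 3NF still holds.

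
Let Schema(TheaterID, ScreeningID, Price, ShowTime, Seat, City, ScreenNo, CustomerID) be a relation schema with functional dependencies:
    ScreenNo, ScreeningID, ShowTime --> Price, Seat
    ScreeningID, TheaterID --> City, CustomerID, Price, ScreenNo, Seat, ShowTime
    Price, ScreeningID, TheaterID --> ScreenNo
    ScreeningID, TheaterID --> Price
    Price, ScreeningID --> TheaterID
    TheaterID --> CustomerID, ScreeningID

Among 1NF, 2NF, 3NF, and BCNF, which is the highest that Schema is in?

BCNF

Candidate keys: {Price, ScreeningID}, {ScreenNo, ScreeningID, ShowTime}, {TheaterID}. Prime attributes: {Price, ScreenNo, ScreeningID, ShowTime, TheaterID}.
Every FD has a superkey on the left, so the relation is in BCNF.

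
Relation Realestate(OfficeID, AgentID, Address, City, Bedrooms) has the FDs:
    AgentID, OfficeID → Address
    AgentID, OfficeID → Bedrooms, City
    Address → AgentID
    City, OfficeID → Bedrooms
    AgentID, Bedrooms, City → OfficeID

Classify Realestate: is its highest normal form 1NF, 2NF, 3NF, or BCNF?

3NF

Candidate keys: {Address, Bedrooms, City}, {Address, OfficeID}, {AgentID, Bedrooms, City}, {AgentID, OfficeID}. Prime attributes: {Address, AgentID, Bedrooms, City, OfficeID}.
Address → AgentID breaks BCNF: {Address}⁺ = {Address, AgentID}, so {Address} is not a superkey.
But every attribute on its right side ({AgentID}) is prime, and the same holds for every other non-superkey FD, so 3NF still holds.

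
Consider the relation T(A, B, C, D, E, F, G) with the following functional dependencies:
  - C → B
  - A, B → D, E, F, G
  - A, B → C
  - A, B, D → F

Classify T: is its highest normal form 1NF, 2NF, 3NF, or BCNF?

3NF

Candidate keys: {A, B}, {A, C}. Prime attributes: {A, B, C}.
For C → B we have {C}⁺ = {B, C}; {C} is not a superkey, so BCNF fails.
Its right-hand attributes {B} are all prime, as are those of every other non-superkey FD — the relation is in 3NF.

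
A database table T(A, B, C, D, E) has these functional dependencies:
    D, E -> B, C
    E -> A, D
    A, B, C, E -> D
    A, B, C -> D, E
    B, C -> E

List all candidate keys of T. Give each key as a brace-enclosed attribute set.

{B, C}, {E}

{E} is a candidate key since {E}⁺ = {A, B, C, D, E} covers every attribute.
{B, C} is a candidate key since {B, C}⁺ = {A, B, C, D, E} covers every attribute.
These are minimal and exhaustive — every other superkey contains one of them.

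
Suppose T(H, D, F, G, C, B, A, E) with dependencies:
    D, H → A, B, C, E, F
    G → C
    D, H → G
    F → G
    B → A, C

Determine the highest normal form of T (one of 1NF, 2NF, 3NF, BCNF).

2NF

Candidate key: {D, H}. Prime attributes: {D, H}.
For G → C we have {G}⁺ = {C, G}; {G} is not a superkey, so BCNF fails.
G → C determines the non-prime attribute {C} from a non-superkey — 3NF is violated.
No non-prime attribute depends on a proper subset of any candidate key, so 2NF holds.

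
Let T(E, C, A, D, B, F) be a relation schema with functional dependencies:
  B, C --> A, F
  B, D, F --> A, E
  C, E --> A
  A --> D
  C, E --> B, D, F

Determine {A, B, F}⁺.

Start with {A, B, F}.
A --> D applies; add {D} → now {A, B, D, F}.
B, D, F --> A, E applies; add {E} → now {A, B, D, E, F}.
No further FD applies.

{A, B, D, E, F}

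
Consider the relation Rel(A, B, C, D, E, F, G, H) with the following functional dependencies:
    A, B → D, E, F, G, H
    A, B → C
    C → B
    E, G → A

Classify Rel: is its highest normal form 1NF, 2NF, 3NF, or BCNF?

Candidate keys: {A, B}, {A, C}, {B, E, G}, {C, E, G}. Prime attributes: {A, B, C, E, G}.
For C → B we have {C}⁺ = {B, C}; {C} is not a superkey, so BCNF fails.
Its right-hand attributes {B} are all prime, as are those of every other non-superkey FD — the relation is in 3NF.

3NF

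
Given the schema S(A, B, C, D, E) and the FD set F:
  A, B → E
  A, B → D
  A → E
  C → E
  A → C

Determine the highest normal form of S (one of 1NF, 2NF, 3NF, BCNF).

1NF

Candidate key: {A, B}. Prime attributes: {A, B}.
A → E breaks BCNF: {A}⁺ = {A, C, E}, so {A} is not a superkey.
A → E has non-prime {E} on the right and a non-superkey on the left, so 3NF fails.
{A} is a proper subset of the key {A, B}, and {A}⁺ contains the non-prime attributes {C, E} — a partial dependency, so 2NF is violated.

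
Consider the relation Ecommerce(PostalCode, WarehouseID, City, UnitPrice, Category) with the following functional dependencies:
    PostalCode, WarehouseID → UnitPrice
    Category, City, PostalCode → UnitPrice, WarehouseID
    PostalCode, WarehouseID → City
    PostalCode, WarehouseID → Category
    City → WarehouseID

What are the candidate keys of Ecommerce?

{City, PostalCode}, {PostalCode, WarehouseID}

No FD produces {PostalCode}, so it must be in every candidate key.
Closure of {City, PostalCode} is {Category, City, PostalCode, UnitPrice, WarehouseID}, the whole schema; {City, PostalCode} is a candidate key.
Closure of {PostalCode, WarehouseID} is {Category, City, PostalCode, UnitPrice, WarehouseID}, the whole schema; {PostalCode, WarehouseID} is a candidate key.
These are minimal and exhaustive — every other superkey contains one of them.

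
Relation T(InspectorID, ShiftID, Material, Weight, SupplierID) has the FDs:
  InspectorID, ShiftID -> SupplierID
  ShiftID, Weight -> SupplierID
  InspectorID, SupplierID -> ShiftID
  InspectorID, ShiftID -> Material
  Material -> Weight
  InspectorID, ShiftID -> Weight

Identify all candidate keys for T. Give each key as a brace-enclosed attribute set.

Attributes never on any right-hand side: {InspectorID} — every candidate key must contain it.
{InspectorID, ShiftID} is a candidate key since {InspectorID, ShiftID}⁺ = {InspectorID, Material, ShiftID, SupplierID, Weight} covers every attribute.
{InspectorID, SupplierID} is a candidate key since {InspectorID, SupplierID}⁺ = {InspectorID, Material, ShiftID, SupplierID, Weight} covers every attribute.
Any other superkey properly contains one of these, so there are no further candidate keys.

{InspectorID, ShiftID}, {InspectorID, SupplierID}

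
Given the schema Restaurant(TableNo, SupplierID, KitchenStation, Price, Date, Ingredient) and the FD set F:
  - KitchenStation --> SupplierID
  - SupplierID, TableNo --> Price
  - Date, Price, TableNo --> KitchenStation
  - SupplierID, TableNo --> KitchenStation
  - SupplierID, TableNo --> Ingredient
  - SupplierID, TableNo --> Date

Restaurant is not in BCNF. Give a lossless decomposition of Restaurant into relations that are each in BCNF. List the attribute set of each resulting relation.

Candidate keys of the original relation: {Date, Price, TableNo}, {KitchenStation, TableNo}, {SupplierID, TableNo}.
In {Date, Ingredient, KitchenStation, Price, SupplierID, TableNo}, {KitchenStation} is not a superkey ({KitchenStation}⁺ restricted to this set is {KitchenStation, SupplierID}), so split on KitchenStation --> SupplierID into {KitchenStation, SupplierID} and {Date, Ingredient, KitchenStation, Price, TableNo}.
{KitchenStation, SupplierID} has no BCNF violation.
{Date, Ingredient, KitchenStation, Price, TableNo} has no BCNF violation.

{Date, Ingredient, KitchenStation, Price, TableNo}; {KitchenStation, SupplierID}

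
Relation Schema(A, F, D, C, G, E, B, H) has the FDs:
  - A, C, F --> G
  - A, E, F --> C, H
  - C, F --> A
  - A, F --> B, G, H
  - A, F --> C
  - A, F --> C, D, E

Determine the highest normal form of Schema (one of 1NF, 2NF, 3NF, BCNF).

Candidate keys: {A, F}, {C, F}. Prime attributes: {A, C, F}.
Every FD has a superkey on the left, so the relation is in BCNF.

BCNF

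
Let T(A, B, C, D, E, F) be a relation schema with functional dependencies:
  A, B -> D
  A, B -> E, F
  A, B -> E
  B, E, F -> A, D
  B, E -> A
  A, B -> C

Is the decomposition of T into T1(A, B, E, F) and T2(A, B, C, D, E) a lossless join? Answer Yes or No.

Yes

The shared attributes are {A, B, E} and {A, B, E}⁺ = {A, B, C, D, E, F}.
Since T1 ⊆ {A, B, C, D, E, F}, the intersection is a superkey of T1; the decomposition is lossless.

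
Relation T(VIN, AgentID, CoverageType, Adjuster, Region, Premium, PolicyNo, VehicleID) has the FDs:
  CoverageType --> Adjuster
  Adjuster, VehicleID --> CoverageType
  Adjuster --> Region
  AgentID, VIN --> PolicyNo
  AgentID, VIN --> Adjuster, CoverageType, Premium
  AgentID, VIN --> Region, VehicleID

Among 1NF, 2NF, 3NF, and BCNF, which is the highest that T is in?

2NF

Candidate key: {AgentID, VIN}. Prime attributes: {AgentID, VIN}.
For CoverageType --> Adjuster we have {CoverageType}⁺ = {Adjuster, CoverageType, Region}; {CoverageType} is not a superkey, so BCNF fails.
CoverageType --> Adjuster determines the non-prime attribute {Adjuster} from a non-superkey — 3NF is violated.
No proper subset of a key has a non-prime attribute in its closure, so there is no partial dependency; 2NF holds.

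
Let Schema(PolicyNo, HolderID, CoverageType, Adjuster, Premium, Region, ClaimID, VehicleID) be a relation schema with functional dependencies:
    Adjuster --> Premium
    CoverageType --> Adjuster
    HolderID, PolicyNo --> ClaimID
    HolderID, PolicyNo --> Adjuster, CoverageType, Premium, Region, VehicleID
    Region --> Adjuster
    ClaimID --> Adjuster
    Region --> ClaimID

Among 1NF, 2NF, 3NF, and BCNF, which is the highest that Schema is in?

2NF

Candidate key: {HolderID, PolicyNo}. Prime attributes: {HolderID, PolicyNo}.
Adjuster --> Premium breaks BCNF: {Adjuster}⁺ = {Adjuster, Premium}, so {Adjuster} is not a superkey.
Because {Premium} is non-prime and the left side of Adjuster --> Premium is not a superkey, the relation is not in 3NF.
No proper subset of a key has a non-prime attribute in its closure, so there is no partial dependency; 2NF holds.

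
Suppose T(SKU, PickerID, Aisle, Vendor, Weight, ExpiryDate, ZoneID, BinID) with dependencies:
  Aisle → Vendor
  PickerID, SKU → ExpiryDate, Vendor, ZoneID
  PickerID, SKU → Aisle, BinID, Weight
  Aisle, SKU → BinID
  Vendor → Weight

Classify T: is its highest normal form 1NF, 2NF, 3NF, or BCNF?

Candidate key: {PickerID, SKU}. Prime attributes: {PickerID, SKU}.
Aisle → Vendor breaks BCNF: {Aisle}⁺ = {Aisle, Vendor, Weight}, so {Aisle} is not a superkey.
Aisle → Vendor determines the non-prime attribute {Vendor} from a non-superkey — 3NF is violated.
Checking every proper subset of each key, none determines a non-prime attribute — 2NF is satisfied.

2NF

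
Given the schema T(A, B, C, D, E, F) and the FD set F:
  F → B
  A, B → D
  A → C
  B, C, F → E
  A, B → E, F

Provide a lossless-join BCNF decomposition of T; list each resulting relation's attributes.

{A, C}; {A, D, E, F}; {B, F}

Candidate keys of the original relation: {A, B}, {A, F}.
{A, B, C, D, E, F}: {F} determines {B, F} here but is not a superkey — split on F → B, giving {B, F} and {A, C, D, E, F}.
{B, F} is in BCNF.
{A, C, D, E, F}: {A} determines {A, C} here but is not a superkey — split on A → C, giving {A, C} and {A, D, E, F}.
{A, C} is in BCNF.
{A, D, E, F} is in BCNF.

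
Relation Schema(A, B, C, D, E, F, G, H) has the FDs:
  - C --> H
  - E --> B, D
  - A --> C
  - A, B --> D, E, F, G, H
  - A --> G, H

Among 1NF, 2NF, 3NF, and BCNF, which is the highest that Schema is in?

Candidate keys: {A, B}, {A, E}. Prime attributes: {A, B, E}.
C --> H breaks BCNF: {C}⁺ = {C, H}, so {C} is not a superkey.
C --> H has non-prime {H} on the right and a non-superkey on the left, so 3NF fails.
The proper key subset {A} of {A, B} determines non-prime {C, G, H}, so the relation is not even in 2NF.

1NF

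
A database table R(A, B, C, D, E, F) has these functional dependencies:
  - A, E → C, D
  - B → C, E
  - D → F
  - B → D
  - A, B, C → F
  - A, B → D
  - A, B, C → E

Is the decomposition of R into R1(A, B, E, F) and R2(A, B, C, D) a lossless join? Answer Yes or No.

Yes

The shared attributes are {A, B} and {A, B}⁺ = {A, B, C, D, E, F}.
Since R1 ⊆ {A, B, C, D, E, F}, the intersection is a superkey of R1; the decomposition is lossless.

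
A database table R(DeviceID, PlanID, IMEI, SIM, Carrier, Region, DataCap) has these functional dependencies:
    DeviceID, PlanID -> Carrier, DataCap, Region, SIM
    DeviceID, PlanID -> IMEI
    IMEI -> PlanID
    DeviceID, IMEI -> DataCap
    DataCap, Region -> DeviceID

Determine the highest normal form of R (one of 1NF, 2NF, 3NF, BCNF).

3NF

Candidate keys: {DataCap, IMEI, Region}, {DataCap, PlanID, Region}, {DeviceID, IMEI}, {DeviceID, PlanID}. Prime attributes: {DataCap, DeviceID, IMEI, PlanID, Region}.
For IMEI -> PlanID we have {IMEI}⁺ = {IMEI, PlanID}; {IMEI} is not a superkey, so BCNF fails.
Since {PlanID} ⊆ prime attributes and every other non-superkey FD also has a prime right side, the schema is in 3NF.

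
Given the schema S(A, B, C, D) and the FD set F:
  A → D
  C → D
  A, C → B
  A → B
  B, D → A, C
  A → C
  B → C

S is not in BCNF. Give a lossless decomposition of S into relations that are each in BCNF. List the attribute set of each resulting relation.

Candidate keys of the original relation: {A}, {B}.
In {A, B, C, D}, {C} is not a superkey ({C}⁺ restricted to this set is {C, D}), so split on C → D into {C, D} and {A, B, C}.
{C, D} is in BCNF.
{A, B, C} is in BCNF.

{A, B, C}; {C, D}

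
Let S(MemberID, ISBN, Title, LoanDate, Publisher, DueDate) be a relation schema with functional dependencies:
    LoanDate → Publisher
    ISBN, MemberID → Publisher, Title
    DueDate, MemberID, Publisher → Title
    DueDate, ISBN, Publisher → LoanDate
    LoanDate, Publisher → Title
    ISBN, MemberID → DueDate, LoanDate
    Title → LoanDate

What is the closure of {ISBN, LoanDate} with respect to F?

Start with {ISBN, LoanDate}.
LoanDate → Publisher applies; add {Publisher} → now {ISBN, LoanDate, Publisher}.
LoanDate, Publisher → Title applies; add {Title} → now {ISBN, LoanDate, Publisher, Title}.
No further FD applies.

{ISBN, LoanDate, Publisher, Title}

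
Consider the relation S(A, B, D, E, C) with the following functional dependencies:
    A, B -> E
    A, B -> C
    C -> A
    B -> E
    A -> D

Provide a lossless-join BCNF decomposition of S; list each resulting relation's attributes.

Candidate keys of the original relation: {A, B}, {B, C}.
Within {A, B, C, D, E}: {C}⁺ ∩ {A, B, C, D, E} = {A, C, D}, not the whole set, so C -> A, D violates BCNF; decompose into {A, C, D} and {B, C, E}.
Within {A, C, D}: {A}⁺ ∩ {A, C, D} = {A, D}, not the whole set, so A -> D violates BCNF; decompose into {A, D} and {A, C}.
{A, D} has no BCNF violation.
{A, C} has no BCNF violation.
Within {B, C, E}: {B}⁺ ∩ {B, C, E} = {B, E}, not the whole set, so B -> E violates BCNF; decompose into {B, E} and {B, C}.
{B, E} has no BCNF violation.
{B, C} has no BCNF violation.

{A, C}; {A, D}; {B, C}; {B, E}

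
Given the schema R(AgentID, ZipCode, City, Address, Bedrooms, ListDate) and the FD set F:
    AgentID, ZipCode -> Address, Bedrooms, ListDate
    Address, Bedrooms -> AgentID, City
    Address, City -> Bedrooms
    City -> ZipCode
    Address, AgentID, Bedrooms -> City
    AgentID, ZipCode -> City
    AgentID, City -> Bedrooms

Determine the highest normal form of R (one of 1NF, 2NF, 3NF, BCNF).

3NF

Candidate keys: {Address, Bedrooms}, {Address, City}, {AgentID, City}, {AgentID, ZipCode}. Prime attributes: {Address, AgentID, Bedrooms, City, ZipCode}.
City -> ZipCode: {City}⁺ = {City, ZipCode}, which is not all of the attributes, so the left side is not a superkey — BCNF is violated.
But every attribute on its right side ({ZipCode}) is prime, and the same holds for every other non-superkey FD, so 3NF still holds.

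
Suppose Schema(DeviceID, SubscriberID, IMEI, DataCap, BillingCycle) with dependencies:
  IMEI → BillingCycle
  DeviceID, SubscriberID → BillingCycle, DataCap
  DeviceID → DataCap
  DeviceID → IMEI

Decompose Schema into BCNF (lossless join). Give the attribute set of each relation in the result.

Candidate key of the original relation: {DeviceID, SubscriberID}.
In {BillingCycle, DataCap, DeviceID, IMEI, SubscriberID}, {IMEI} is not a superkey ({IMEI}⁺ restricted to this set is {BillingCycle, IMEI}), so split on IMEI → BillingCycle into {BillingCycle, IMEI} and {DataCap, DeviceID, IMEI, SubscriberID}.
{BillingCycle, IMEI} has no BCNF violation.
In {DataCap, DeviceID, IMEI, SubscriberID}, {DeviceID} is not a superkey ({DeviceID}⁺ restricted to this set is {DataCap, DeviceID, IMEI}), so split on DeviceID → DataCap, IMEI into {DataCap, DeviceID, IMEI} and {DeviceID, SubscriberID}.
{DataCap, DeviceID, IMEI} has no BCNF violation.
{DeviceID, SubscriberID} has no BCNF violation.

{BillingCycle, IMEI}; {DataCap, DeviceID, IMEI}; {DeviceID, SubscriberID}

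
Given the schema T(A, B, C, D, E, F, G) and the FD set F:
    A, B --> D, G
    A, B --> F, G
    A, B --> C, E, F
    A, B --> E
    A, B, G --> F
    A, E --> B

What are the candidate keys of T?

{A, B}, {A, E}

{A} never appears on the right of any FD, so every key must include it.
{A, B}⁺ = {A, B, C, D, E, F, G} — all of the relation — so {A, B} is a candidate key.
{A, E}⁺ = {A, B, C, D, E, F, G} — all of the relation — so {A, E} is a candidate key.
These are minimal and exhaustive — every other superkey contains one of them.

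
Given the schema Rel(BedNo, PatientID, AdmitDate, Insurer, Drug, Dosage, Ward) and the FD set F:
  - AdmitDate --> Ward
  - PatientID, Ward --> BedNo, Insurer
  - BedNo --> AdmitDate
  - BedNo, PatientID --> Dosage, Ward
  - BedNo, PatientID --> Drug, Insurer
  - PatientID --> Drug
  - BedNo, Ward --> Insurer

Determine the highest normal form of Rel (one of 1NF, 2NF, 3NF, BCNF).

1NF

Candidate keys: {AdmitDate, PatientID}, {BedNo, PatientID}, {PatientID, Ward}. Prime attributes: {AdmitDate, BedNo, PatientID, Ward}.
AdmitDate --> Ward: {AdmitDate}⁺ = {AdmitDate, Ward}, which is not all of the attributes, so the left side is not a superkey — BCNF is violated.
Because {Drug} is non-prime and the left side of PatientID --> Drug is not a superkey, the relation is not in 3NF.
The proper key subset {PatientID} of {AdmitDate, PatientID} determines non-prime {Drug}, so the relation is not even in 2NF.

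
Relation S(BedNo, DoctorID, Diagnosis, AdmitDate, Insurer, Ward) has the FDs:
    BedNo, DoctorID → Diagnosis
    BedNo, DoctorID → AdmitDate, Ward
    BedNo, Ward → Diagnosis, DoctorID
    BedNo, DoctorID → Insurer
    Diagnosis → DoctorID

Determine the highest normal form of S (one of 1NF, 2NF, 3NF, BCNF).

Candidate keys: {BedNo, Diagnosis}, {BedNo, DoctorID}, {BedNo, Ward}. Prime attributes: {BedNo, Diagnosis, DoctorID, Ward}.
Diagnosis → DoctorID: {Diagnosis}⁺ = {Diagnosis, DoctorID}, which is not all of the attributes, so the left side is not a superkey — BCNF is violated.
Since {DoctorID} ⊆ prime attributes and every other non-superkey FD also has a prime right side, the schema is in 3NF.

3NF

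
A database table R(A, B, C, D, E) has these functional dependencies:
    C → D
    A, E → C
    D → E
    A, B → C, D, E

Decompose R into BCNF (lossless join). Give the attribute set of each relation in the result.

{A, B, C}; {C, D}; {D, E}

Candidate key of the original relation: {A, B}.
In {A, B, C, D, E}, {C} is not a superkey ({C}⁺ restricted to this set is {C, D, E}), so split on C → D, E into {C, D, E} and {A, B, C}.
In {C, D, E}, {D} is not a superkey ({D}⁺ restricted to this set is {D, E}), so split on D → E into {D, E} and {C, D}.
{D, E} has no BCNF violation.
{C, D} has no BCNF violation.
{A, B, C} has no BCNF violation.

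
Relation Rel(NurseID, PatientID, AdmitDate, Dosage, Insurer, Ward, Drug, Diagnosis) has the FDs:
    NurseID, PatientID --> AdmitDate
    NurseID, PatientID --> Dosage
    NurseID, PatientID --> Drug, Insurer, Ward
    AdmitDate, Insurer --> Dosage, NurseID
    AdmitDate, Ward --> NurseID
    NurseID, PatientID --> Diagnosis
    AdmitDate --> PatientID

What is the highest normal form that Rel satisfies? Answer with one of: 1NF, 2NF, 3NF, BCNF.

Candidate keys: {AdmitDate, Insurer}, {AdmitDate, NurseID}, {AdmitDate, Ward}, {NurseID, PatientID}. Prime attributes: {AdmitDate, Insurer, NurseID, PatientID, Ward}.
AdmitDate --> PatientID: {AdmitDate}⁺ = {AdmitDate, PatientID}, which is not all of the attributes, so the left side is not a superkey — BCNF is violated.
But every attribute on its right side ({PatientID}) is prime, and the same holds for every other non-superkey FD, so 3NF still holds.

3NF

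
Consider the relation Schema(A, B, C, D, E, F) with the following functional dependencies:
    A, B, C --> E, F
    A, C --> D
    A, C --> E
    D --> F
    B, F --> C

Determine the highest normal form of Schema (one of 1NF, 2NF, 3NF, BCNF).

1NF

Candidate keys: {A, B, C}, {A, B, D}, {A, B, F}. Prime attributes: {A, B, C, D, F}.
A, C --> D breaks BCNF: {A, C}⁺ = {A, C, D, E, F}, so {A, C} is not a superkey.
A, C --> E has non-prime {E} on the right and a non-superkey on the left, so 3NF fails.
The proper key subset {A, C} of {A, B, C} determines non-prime {E}, so the relation is not even in 2NF.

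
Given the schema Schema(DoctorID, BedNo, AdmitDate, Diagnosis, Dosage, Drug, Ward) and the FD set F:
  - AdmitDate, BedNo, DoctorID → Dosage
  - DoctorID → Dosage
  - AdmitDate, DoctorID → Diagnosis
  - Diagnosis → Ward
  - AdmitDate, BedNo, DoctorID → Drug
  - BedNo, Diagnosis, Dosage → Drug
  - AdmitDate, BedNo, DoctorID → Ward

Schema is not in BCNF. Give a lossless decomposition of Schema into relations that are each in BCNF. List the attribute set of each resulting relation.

{AdmitDate, BedNo, DoctorID, Drug}; {AdmitDate, Diagnosis, DoctorID}; {Diagnosis, Ward}; {DoctorID, Dosage}

Candidate key of the original relation: {AdmitDate, BedNo, DoctorID}.
In {AdmitDate, BedNo, Diagnosis, DoctorID, Dosage, Drug, Ward}, {DoctorID} is not a superkey ({DoctorID}⁺ restricted to this set is {DoctorID, Dosage}), so split on DoctorID → Dosage into {DoctorID, Dosage} and {AdmitDate, BedNo, Diagnosis, DoctorID, Drug, Ward}.
{DoctorID, Dosage} is in BCNF.
In {AdmitDate, BedNo, Diagnosis, DoctorID, Drug, Ward}, {AdmitDate, DoctorID} is not a superkey ({AdmitDate, DoctorID}⁺ restricted to this set is {AdmitDate, Diagnosis, DoctorID, Ward}), so split on AdmitDate, DoctorID → Diagnosis, Ward into {AdmitDate, Diagnosis, DoctorID, Ward} and {AdmitDate, BedNo, DoctorID, Drug}.
In {AdmitDate, Diagnosis, DoctorID, Ward}, {Diagnosis} is not a superkey ({Diagnosis}⁺ restricted to this set is {Diagnosis, Ward}), so split on Diagnosis → Ward into {Diagnosis, Ward} and {AdmitDate, Diagnosis, DoctorID}.
{Diagnosis, Ward} is in BCNF.
{AdmitDate, Diagnosis, DoctorID} is in BCNF.
{AdmitDate, BedNo, DoctorID, Drug} is in BCNF.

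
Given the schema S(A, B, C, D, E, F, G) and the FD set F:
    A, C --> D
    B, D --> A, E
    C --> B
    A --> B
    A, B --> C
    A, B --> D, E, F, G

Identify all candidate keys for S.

{A}, {B, D}, {C, D}

Closure of {A} is {A, B, C, D, E, F, G}, the whole schema; {A} is a candidate key.
Closure of {B, D} is {A, B, C, D, E, F, G}, the whole schema; {B, D} is a candidate key.
Closure of {C, D} is {A, B, C, D, E, F, G}, the whole schema; {C, D} is a candidate key.
These are minimal and exhaustive — every other superkey contains one of them.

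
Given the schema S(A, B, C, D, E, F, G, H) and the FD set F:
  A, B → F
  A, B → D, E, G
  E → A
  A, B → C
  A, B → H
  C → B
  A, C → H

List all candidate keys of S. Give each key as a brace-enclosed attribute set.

{A, B}, {A, C}, {B, E}, {C, E}

{A, B}⁺ = {A, B, C, D, E, F, G, H}, which is every attribute, so {A, B} is a candidate key.
{A, C}⁺ = {A, B, C, D, E, F, G, H}, which is every attribute, so {A, C} is a candidate key.
{B, E}⁺ = {A, B, C, D, E, F, G, H}, which is every attribute, so {B, E} is a candidate key.
{C, E}⁺ = {A, B, C, D, E, F, G, H}, which is every attribute, so {C, E} is a candidate key.
These are minimal and exhaustive — every other superkey contains one of them.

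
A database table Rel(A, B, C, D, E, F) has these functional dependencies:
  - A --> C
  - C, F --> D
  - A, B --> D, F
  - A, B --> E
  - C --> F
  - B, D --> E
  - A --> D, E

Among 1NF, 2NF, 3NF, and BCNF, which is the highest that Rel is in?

1NF

Candidate key: {A, B}. Prime attributes: {A, B}.
For A --> C we have {A}⁺ = {A, C, D, E, F}; {A} is not a superkey, so BCNF fails.
A --> C determines the non-prime attribute {C} from a non-superkey — 3NF is violated.
The proper key subset {A} of {A, B} determines non-prime {C, D, E, F}, so the relation is not even in 2NF.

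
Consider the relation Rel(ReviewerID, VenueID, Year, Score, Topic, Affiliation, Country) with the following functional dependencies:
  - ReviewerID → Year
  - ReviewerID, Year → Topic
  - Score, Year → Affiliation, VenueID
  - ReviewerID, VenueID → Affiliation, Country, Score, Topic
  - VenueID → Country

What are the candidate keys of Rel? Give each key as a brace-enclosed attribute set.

{ReviewerID, Score}, {ReviewerID, VenueID}

No FD produces {ReviewerID}, so it must be in every candidate key.
{ReviewerID, Score} is a candidate key since {ReviewerID, Score}⁺ = {Affiliation, Country, ReviewerID, Score, Topic, VenueID, Year} covers every attribute.
{ReviewerID, VenueID} is a candidate key since {ReviewerID, VenueID}⁺ = {Affiliation, Country, ReviewerID, Score, Topic, VenueID, Year} covers every attribute.
No proper subset of any of these is a key, and no other minimal superkey exists.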